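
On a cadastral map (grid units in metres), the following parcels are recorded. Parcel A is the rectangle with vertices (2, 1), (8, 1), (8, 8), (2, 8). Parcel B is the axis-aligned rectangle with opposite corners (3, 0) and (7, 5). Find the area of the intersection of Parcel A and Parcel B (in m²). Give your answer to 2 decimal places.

16.00

|Parcel A∩Parcel B|: x∈[3,7], y∈[1,5] → 4·4 = 16.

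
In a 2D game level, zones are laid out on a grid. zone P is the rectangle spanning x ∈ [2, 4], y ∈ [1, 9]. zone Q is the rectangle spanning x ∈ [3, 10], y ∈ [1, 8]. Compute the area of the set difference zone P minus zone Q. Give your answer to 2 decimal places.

|zone P∩zone Q|: x∈[3,4], y∈[1,8] → 1·7 = 7.
|zone P| = 16.
|zone P ∖ zone Q| = |zone P| − |zone P∩zone Q| = 16 − 7 = 9.00.

9.00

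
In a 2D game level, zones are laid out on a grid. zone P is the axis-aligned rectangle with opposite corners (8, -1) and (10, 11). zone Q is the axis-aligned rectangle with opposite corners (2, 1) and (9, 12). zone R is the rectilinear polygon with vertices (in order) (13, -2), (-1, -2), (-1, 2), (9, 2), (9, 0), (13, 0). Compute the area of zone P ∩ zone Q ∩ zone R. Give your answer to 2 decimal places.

The intersection is the polygon with vertices (9,1), (8,1), (8,2), (9,2).
By the shoelace formula its area is 1.00.

1.00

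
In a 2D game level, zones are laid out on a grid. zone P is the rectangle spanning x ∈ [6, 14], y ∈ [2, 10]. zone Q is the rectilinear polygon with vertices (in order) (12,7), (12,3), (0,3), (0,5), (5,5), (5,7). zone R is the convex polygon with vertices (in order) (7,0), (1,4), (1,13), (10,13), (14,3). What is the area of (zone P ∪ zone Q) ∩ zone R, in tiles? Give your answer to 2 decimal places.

64.28

|zone P ∪ zone Q| = 78.
|(zone P ∪ zone Q) ∩ zone R| = 64.28.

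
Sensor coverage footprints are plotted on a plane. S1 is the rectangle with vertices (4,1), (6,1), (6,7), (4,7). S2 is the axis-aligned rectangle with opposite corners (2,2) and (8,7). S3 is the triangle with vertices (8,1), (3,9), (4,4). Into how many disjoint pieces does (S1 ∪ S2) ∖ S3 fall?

2

(S1 ∪ S2) ∖ S3 splits into 2 disjoint pieces (area 13.7667, area 10.9375).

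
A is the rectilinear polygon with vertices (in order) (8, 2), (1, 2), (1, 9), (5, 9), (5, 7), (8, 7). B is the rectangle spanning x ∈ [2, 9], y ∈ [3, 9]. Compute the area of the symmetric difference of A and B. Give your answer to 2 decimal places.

|A| = 43, |B| = 42, |A∩B| = 30.
|A △ B| = |A| + |B| − 2·|A∩B| = 43 + 42 − 60 = 25.00.

25.00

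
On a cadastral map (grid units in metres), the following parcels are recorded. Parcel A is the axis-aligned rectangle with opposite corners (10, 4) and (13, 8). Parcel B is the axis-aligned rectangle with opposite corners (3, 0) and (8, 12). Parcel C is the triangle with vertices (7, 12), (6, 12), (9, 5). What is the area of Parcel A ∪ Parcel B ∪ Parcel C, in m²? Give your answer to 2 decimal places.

By inclusion–exclusion:
Individual areas: |Parcel A| = 12, |Parcel B| = 60, |Parcel C| = 3.5.
|Parcel A∩Parcel B| = 0 (no overlap).
|Parcel A∩Parcel C| = 0.
|Parcel B∩Parcel C| = 2.9167.
|Parcel A∩Parcel B∩Parcel C| = 0.
|Parcel A ∪ Parcel B ∪ Parcel C| = 75.5 − 2.9167 + 0 = 72.58.

72.58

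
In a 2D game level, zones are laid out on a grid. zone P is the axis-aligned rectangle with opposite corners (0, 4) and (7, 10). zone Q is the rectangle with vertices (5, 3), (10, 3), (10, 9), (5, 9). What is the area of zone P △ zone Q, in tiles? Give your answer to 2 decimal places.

52.00

|zone P∩zone Q|: x∈[5,7], y∈[4,9] → 2·5 = 10.
|zone P △ zone Q| = |zone P| + |zone Q| − 2·|zone P∩zone Q| = 42 + 30 − 20 = 52.00.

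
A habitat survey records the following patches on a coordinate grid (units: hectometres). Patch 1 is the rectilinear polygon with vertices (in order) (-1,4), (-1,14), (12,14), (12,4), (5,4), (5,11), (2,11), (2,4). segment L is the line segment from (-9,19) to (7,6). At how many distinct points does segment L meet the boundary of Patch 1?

The segment meets the boundary at (5,7.625), (2,10.062), (-1,12.5).

3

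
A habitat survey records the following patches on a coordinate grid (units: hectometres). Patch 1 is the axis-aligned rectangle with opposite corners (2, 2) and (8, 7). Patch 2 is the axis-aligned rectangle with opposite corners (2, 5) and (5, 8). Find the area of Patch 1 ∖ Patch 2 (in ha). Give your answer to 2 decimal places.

|Patch 1∩Patch 2|: x∈[2,5], y∈[5,7] → 3·2 = 6.
|Patch 1| = 30.
|Patch 1 ∖ Patch 2| = |Patch 1| − |Patch 1∩Patch 2| = 30 − 6 = 24.00.

24.00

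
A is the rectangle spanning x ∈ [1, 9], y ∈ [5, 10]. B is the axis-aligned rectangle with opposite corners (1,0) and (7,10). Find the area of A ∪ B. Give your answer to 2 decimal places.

70.00

By inclusion–exclusion:
Individual areas: |A| = 40, |B| = 60.
|A∩B|: x∈[1,7], y∈[5,10] → 6·5 = 30.
|A ∪ B| = 100 − 30 = 70.00.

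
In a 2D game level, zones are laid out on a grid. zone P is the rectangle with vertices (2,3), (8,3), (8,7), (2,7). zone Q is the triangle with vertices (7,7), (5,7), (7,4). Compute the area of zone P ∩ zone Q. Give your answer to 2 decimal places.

3.00

The intersection is the polygon with vertices (7,7), (7,4), (5,7).
By the shoelace formula its area is 3.00.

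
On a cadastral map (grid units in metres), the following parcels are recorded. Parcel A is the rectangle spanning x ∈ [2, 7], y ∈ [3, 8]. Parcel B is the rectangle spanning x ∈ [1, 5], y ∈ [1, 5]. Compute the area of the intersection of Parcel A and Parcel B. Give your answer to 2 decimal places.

6.00

|Parcel A∩Parcel B|: x∈[2,5], y∈[3,5] → 3·2 = 6.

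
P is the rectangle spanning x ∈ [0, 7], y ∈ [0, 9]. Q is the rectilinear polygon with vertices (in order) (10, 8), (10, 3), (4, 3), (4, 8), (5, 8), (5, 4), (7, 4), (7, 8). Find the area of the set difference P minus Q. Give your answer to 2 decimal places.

|P| = 63, |P∩Q| = 7.
|P ∖ Q| = |P| − |P∩Q| = 63 − 7 = 56.00.

56.00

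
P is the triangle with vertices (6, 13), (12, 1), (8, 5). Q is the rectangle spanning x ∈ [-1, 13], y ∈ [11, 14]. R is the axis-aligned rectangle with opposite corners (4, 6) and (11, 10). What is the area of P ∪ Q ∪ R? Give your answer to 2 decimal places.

76.50

By inclusion–exclusion:
Individual areas: |P| = 12, |Q| = 42, |R| = 28.
|P∩Q| = 0.5.
|P∩R| = 5.
|Q∩R| = 0 (no overlap).
|P∩Q∩R| = 0.
|P ∪ Q ∪ R| = 82 − 5.5 + 0 = 76.50.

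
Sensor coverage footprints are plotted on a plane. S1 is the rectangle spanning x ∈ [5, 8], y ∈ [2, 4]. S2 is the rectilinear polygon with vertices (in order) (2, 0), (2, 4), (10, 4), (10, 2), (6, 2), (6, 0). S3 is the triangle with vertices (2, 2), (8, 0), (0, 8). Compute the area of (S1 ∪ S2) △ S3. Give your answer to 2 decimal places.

22.67

|S1 ∪ S2| = 24.
|(S1 ∪ S2) ∩ S3| = 8.6667.
|(S1 ∪ S2) △ S3| = 24 + 16 − 17.3333 = 22.67.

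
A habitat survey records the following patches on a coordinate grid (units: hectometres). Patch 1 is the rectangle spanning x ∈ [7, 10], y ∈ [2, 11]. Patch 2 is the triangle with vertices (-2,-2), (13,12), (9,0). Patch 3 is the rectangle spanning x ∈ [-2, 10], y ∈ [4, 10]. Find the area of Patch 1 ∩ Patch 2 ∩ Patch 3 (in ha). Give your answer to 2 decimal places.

11.40

The intersection is the polygon with vertices (7,6.4), (10,9.2), (10,4), (7,4).
By the shoelace formula its area is 11.40.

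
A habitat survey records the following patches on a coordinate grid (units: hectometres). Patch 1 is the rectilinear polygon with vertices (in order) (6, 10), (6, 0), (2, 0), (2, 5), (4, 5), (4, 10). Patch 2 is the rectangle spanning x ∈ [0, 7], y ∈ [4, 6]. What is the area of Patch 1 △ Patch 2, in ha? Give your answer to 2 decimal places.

|Patch 1| = 30, |Patch 2| = 14, |Patch 1∩Patch 2| = 6.
|Patch 1 △ Patch 2| = |Patch 1| + |Patch 2| − 2·|Patch 1∩Patch 2| = 30 + 14 − 12 = 32.00.

32.00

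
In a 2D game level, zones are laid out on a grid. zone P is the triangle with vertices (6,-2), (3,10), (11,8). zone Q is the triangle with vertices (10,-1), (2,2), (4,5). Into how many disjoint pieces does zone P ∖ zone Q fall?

2

zone P ∖ zone Q splits into 2 disjoint pieces (area 2.1779, area 36.6667).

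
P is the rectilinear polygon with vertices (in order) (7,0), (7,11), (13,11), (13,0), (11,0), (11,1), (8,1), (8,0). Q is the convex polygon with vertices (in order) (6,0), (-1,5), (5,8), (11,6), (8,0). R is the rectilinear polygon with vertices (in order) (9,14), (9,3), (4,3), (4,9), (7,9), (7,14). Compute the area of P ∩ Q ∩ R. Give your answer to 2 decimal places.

8.00

The intersection is the polygon with vertices (9,6.667), (9,3), (7,3), (7,7.333).
By the shoelace formula its area is 8.00.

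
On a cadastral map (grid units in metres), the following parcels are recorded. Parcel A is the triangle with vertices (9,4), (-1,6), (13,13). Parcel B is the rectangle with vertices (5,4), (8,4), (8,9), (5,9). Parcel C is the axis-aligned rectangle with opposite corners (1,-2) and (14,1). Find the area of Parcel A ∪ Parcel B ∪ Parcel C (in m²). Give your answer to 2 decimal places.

89.50

By inclusion–exclusion:
Individual areas: |Parcel A| = 49, |Parcel B| = 15, |Parcel C| = 39.
|Parcel A∩Parcel B| = 13.5.
|Parcel A∩Parcel C| = 0.
|Parcel B∩Parcel C| = 0 (no overlap).
|Parcel A∩Parcel B∩Parcel C| = 0.
|Parcel A ∪ Parcel B ∪ Parcel C| = 103 − 13.5 + 0 = 89.50.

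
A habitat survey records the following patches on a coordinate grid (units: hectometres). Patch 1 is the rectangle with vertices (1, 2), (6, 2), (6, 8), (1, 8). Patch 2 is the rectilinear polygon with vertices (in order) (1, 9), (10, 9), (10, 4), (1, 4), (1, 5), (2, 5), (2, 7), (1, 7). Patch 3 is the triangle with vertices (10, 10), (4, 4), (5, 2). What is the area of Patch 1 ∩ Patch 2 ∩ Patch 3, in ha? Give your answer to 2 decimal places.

2.00

The intersection is the polygon with vertices (6,4), (4,4), (6,6).
By the shoelace formula its area is 2.00.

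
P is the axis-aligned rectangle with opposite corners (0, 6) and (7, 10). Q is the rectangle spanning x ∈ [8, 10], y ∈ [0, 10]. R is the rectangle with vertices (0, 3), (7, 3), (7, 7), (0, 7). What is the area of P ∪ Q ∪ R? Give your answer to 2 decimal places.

69.00

By inclusion–exclusion:
Individual areas: |P| = 28, |Q| = 20, |R| = 28.
|P∩Q| = 0 (no overlap).
|P∩R|: x∈[0,7], y∈[6,7] → 7·1 = 7.
|Q∩R| = 0 (no overlap).
|P∩Q∩R| = 0.
|P ∪ Q ∪ R| = 76 − 7 + 0 = 69.00.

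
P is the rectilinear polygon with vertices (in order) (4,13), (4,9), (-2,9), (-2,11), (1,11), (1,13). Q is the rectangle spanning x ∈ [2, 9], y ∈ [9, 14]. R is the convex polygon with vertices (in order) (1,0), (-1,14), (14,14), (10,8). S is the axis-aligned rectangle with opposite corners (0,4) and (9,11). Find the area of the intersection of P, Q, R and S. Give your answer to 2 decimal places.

4.00

The intersection is the polygon with vertices (2,11), (4,11), (4,9), (2,9).
By the shoelace formula its area is 4.00.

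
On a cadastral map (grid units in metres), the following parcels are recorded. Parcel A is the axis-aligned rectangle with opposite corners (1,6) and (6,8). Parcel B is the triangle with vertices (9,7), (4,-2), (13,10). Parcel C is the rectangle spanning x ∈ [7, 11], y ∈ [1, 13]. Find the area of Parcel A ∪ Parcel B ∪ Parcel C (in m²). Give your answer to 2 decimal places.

By inclusion–exclusion:
Individual areas: |Parcel A| = 10, |Parcel B| = 10.5, |Parcel C| = 48.
|Parcel A∩Parcel B| = 0.
|Parcel A∩Parcel C| = 0 (no overlap).
|Parcel B∩Parcel C| = 7.2333.
|Parcel A∩Parcel B∩Parcel C| = 0.
|Parcel A ∪ Parcel B ∪ Parcel C| = 68.5 − 7.2333 + 0 = 61.27.

61.27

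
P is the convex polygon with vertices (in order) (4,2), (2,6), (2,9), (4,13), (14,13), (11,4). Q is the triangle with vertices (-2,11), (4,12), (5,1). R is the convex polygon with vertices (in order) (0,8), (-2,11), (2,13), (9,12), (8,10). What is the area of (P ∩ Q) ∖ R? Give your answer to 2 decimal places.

|P ∩ Q| = 17.9434.
|(P ∩ Q) ∩ R| = 4.6273.
|(P ∩ Q) ∖ R| = 17.9434 − 4.6273 = 13.32.

13.32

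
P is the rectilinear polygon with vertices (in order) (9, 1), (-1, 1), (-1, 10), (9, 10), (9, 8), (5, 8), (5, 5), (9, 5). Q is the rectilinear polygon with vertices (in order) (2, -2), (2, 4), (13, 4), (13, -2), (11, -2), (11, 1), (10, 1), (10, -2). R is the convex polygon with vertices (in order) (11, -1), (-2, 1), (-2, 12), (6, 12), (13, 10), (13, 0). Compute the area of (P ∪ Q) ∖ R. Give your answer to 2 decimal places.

|P ∪ Q| = 120.
|(P ∪ Q) ∩ R| = 102.8462.
|(P ∪ Q) ∖ R| = 120 − 102.8462 = 17.15.

17.15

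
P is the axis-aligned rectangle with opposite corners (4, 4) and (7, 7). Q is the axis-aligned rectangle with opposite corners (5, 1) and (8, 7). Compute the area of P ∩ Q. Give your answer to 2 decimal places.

|P∩Q|: x∈[5,7], y∈[4,7] → 2·3 = 6.

6.00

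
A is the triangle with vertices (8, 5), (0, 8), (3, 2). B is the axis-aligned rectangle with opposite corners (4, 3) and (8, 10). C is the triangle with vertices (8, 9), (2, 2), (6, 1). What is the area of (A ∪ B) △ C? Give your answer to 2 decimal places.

32.90

|A ∪ B| = 39.8333.
|(A ∪ B) ∩ C| = 11.9649.
|(A ∪ B) △ C| = 39.8333 + 17 − 23.9298 = 32.90.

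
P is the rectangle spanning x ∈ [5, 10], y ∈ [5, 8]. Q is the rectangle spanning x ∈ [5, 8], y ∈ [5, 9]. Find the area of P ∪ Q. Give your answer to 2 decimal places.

18.00

By inclusion–exclusion:
Individual areas: |P| = 15, |Q| = 12.
|P∩Q|: x∈[5,8], y∈[5,8] → 3·3 = 9.
|P ∪ Q| = 27 − 9 = 18.00.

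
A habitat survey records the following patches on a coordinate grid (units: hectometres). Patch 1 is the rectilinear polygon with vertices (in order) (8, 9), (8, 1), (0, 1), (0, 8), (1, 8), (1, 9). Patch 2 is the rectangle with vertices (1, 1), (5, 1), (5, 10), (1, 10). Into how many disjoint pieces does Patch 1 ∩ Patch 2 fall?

1

Patch 1 ∩ Patch 2 is a single connected region.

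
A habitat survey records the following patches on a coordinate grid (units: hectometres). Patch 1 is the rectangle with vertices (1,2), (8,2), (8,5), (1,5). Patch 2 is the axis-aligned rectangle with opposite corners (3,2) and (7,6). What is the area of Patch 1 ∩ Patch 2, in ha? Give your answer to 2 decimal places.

|Patch 1∩Patch 2|: x∈[3,7], y∈[2,5] → 4·3 = 12.

12.00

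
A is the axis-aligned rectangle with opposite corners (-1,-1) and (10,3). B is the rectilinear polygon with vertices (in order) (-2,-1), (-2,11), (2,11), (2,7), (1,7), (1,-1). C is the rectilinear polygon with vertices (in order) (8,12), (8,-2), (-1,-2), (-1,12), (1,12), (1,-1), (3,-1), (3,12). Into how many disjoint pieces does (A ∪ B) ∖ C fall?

4

(A ∪ B) ∖ C splits into 4 disjoint pieces (area 8, area 8, area 12, area 4).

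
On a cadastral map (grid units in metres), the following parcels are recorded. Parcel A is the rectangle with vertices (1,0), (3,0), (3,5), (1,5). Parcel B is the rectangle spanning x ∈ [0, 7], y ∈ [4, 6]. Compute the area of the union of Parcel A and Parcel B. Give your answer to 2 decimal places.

By inclusion–exclusion:
Individual areas: |Parcel A| = 10, |Parcel B| = 14.
|Parcel A∩Parcel B|: x∈[1,3], y∈[4,5] → 2·1 = 2.
|Parcel A ∪ Parcel B| = 24 − 2 = 22.00.

22.00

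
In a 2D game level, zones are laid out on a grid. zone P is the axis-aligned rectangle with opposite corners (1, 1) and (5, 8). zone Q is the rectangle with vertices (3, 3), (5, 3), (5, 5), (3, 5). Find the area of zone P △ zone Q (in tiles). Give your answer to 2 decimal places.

24.00

|zone P∩zone Q|: x∈[3,5], y∈[3,5] → 2·2 = 4.
|zone P △ zone Q| = |zone P| + |zone Q| − 2·|zone P∩zone Q| = 28 + 4 − 8 = 24.00.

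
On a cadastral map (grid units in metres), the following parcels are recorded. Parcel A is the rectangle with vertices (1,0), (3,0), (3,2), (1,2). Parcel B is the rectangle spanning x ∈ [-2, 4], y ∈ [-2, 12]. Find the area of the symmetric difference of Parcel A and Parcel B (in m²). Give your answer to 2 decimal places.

|Parcel A∩Parcel B|: x∈[1,3], y∈[0,2] → 2·2 = 4.
|Parcel A △ Parcel B| = |Parcel A| + |Parcel B| − 2·|Parcel A∩Parcel B| = 4 + 84 − 8 = 80.00.

80.00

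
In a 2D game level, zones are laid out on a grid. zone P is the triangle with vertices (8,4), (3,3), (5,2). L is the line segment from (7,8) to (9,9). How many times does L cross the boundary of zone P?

The segment lies entirely outside zone P and never meets its boundary.

0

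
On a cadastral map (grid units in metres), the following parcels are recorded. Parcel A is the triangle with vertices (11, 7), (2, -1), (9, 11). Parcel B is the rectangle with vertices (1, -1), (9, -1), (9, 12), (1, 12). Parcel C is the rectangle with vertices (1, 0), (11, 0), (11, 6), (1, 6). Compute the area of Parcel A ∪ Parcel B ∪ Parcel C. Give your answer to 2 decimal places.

121.44

By inclusion–exclusion:
Individual areas: |Parcel A| = 26, |Parcel B| = 104, |Parcel C| = 60.
|Parcel A∩Parcel B| = 20.2222.
|Parcel A∩Parcel C| = 13.
|Parcel B∩Parcel C|: x∈[1,9], y∈[0,6] → 8·6 = 48.
|Parcel A∩Parcel B∩Parcel C| = 12.6597.
|Parcel A ∪ Parcel B ∪ Parcel C| = 190 − 81.2222 + 12.6597 = 121.44.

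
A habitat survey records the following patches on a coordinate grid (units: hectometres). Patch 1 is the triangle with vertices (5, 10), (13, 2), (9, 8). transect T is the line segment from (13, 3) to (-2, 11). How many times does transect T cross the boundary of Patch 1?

The segment meets the boundary at (10.857,4.143), (11.966,3.552).

2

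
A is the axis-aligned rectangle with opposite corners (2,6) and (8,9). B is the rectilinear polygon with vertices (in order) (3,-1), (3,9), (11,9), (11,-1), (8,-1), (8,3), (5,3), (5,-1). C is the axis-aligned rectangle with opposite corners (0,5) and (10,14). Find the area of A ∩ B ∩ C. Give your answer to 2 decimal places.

15.00

The intersection is the polygon with vertices (3,6), (3,9), (8,9), (8,6).
By the shoelace formula its area is 15.00.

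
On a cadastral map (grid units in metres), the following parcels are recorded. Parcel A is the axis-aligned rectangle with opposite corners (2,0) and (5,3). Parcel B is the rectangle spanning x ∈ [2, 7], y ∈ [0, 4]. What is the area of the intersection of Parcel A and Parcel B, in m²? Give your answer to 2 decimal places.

9.00

|Parcel A∩Parcel B|: x∈[2,5], y∈[0,3] → 3·3 = 9.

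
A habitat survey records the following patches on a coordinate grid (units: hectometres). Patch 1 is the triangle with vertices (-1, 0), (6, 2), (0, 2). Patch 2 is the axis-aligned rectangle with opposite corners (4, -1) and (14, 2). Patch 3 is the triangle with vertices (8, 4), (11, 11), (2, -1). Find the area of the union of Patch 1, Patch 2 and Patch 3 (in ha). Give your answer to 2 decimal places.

47.88

By inclusion–exclusion:
Individual areas: |Patch 1| = 6, |Patch 2| = 30, |Patch 3| = 13.5.
|Patch 1∩Patch 2| = 0.5714.
|Patch 1∩Patch 3| = 0.522.
|Patch 2∩Patch 3| = 1.025.
|Patch 1∩Patch 2∩Patch 3| = 0.495.
|Patch 1 ∪ Patch 2 ∪ Patch 3| = 49.5 − 2.1185 + 0.495 = 47.88.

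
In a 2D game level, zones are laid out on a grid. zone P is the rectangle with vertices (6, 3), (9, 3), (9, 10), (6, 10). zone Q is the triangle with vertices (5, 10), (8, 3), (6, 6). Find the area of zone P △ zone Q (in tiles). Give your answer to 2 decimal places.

|zone P| = 21, |zone Q| = 2.5, |zone P∩zone Q| = 1.6667.
|zone P △ zone Q| = |zone P| + |zone Q| − 2·|zone P∩zone Q| = 21 + 2.5 − 3.3333 = 20.17.

20.17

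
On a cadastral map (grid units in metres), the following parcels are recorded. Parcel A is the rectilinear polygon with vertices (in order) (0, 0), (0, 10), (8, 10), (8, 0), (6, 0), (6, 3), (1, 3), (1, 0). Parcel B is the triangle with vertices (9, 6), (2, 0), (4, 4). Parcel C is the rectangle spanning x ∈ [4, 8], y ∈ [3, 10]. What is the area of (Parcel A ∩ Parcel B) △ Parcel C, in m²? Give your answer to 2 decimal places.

|Parcel A ∩ Parcel B| = 4.7714.
|(Parcel A ∩ Parcel B) ∩ Parcel C| = 4.5214.
|(Parcel A ∩ Parcel B) △ Parcel C| = 4.7714 + 28 − 9.0429 = 23.73.

23.73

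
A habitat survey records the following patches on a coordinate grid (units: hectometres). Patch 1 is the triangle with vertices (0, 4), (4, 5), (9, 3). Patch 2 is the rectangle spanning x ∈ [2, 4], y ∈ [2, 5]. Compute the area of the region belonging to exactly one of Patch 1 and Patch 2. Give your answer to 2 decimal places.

8.17

|Patch 1| = 6.5, |Patch 2| = 6, |Patch 1∩Patch 2| = 2.1667.
|Patch 1 △ Patch 2| = |Patch 1| + |Patch 2| − 2·|Patch 1∩Patch 2| = 6.5 + 6 − 4.3333 = 8.17.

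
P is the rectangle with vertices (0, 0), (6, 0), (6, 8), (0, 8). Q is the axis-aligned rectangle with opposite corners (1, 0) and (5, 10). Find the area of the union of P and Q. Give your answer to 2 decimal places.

By inclusion–exclusion:
Individual areas: |P| = 48, |Q| = 40.
|P∩Q|: x∈[1,5], y∈[0,8] → 4·8 = 32.
|P ∪ Q| = 88 − 32 = 56.00.

56.00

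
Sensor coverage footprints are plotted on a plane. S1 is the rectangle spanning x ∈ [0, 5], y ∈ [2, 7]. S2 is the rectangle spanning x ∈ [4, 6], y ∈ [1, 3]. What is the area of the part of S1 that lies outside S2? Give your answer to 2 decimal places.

24.00

|S1∩S2|: x∈[4,5], y∈[2,3] → 1·1 = 1.
|S1| = 25.
|S1 ∖ S2| = |S1| − |S1∩S2| = 25 − 1 = 24.00.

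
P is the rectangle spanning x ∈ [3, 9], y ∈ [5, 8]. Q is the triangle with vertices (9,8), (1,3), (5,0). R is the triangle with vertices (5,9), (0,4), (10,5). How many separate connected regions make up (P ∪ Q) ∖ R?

(P ∪ Q) ∖ R splits into 3 disjoint pieces (area 15.3766, area 0.5, area 3.025).

3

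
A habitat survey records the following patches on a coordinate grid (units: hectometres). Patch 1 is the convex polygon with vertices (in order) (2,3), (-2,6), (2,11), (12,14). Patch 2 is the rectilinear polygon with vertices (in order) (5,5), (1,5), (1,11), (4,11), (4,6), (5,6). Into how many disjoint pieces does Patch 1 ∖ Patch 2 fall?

Patch 1 ∖ Patch 2 splits into 2 disjoint pieces (area 12.4432, area 25.9091).

2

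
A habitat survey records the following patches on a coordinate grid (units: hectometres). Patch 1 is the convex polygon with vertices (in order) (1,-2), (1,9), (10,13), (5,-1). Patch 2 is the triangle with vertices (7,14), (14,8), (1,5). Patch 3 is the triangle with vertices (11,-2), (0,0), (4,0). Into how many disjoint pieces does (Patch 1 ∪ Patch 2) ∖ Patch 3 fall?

2

(Patch 1 ∪ Patch 2) ∖ Patch 3 splits into 2 disjoint pieces (area 88.9238, area 3.8196).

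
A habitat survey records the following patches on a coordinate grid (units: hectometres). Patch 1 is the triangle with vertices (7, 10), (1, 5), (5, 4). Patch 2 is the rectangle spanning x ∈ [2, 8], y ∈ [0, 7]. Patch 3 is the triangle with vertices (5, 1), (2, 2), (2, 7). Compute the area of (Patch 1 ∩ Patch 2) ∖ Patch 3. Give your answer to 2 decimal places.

7.35

|Patch 1 ∩ Patch 2| = 8.5583.
|(Patch 1 ∩ Patch 2) ∩ Patch 3| = 1.2062.
|(Patch 1 ∩ Patch 2) ∖ Patch 3| = 8.5583 − 1.2062 = 7.35.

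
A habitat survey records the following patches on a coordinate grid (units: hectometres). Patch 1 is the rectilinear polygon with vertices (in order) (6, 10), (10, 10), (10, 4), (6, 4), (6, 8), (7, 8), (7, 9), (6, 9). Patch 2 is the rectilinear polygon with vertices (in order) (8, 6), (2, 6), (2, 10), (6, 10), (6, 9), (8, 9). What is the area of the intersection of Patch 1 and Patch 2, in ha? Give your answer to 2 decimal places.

5.00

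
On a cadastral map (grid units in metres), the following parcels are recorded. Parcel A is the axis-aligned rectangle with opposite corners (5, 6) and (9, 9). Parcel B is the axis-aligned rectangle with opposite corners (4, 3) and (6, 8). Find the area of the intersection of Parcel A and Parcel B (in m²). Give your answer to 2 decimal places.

2.00

|Parcel A∩Parcel B|: x∈[5,6], y∈[6,8] → 1·2 = 2.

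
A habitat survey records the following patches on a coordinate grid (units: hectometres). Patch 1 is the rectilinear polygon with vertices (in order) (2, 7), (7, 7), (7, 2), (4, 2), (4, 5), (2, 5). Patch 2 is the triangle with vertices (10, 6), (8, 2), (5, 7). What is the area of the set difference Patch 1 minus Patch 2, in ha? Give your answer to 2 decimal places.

16.07

|Patch 1| = 19, |Patch 1∩Patch 2| = 2.9333.
|Patch 1 ∖ Patch 2| = |Patch 1| − |Patch 1∩Patch 2| = 19 − 2.9333 = 16.07.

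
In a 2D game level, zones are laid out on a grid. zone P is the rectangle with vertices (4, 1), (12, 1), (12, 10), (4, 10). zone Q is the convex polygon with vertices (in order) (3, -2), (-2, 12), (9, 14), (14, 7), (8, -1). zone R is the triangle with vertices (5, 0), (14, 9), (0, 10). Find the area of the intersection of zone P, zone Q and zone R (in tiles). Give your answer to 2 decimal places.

The intersection is the polygon with vertices (4.5,1), (4,2), (4,9.714), (12,9.143), (12,7), (6,1).
By the shoelace formula its area is 49.18.

49.18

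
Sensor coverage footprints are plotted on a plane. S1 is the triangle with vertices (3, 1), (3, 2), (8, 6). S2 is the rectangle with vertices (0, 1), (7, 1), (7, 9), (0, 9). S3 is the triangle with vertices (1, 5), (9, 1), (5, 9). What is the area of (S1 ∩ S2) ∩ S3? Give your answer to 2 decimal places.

0.93

The region (S1 ∩ S2) ∩ S3 is the polygon with vertices (6.929,5.143), (7,5), (5,3), (4.538,3.231).
By the shoelace formula its area is 0.93.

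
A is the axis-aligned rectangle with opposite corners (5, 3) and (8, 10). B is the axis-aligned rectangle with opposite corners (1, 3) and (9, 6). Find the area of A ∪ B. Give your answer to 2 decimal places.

36.00

By inclusion–exclusion:
Individual areas: |A| = 21, |B| = 24.
|A∩B|: x∈[5,8], y∈[3,6] → 3·3 = 9.
|A ∪ B| = 45 − 9 = 36.00.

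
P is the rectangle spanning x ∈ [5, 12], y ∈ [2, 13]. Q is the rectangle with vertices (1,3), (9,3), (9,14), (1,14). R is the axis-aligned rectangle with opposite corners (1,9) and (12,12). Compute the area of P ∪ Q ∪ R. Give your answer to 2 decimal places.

125.00

By inclusion–exclusion:
Individual areas: |P| = 77, |Q| = 88, |R| = 33.
|P∩Q|: x∈[5,9], y∈[3,13] → 4·10 = 40.
|P∩R|: x∈[5,12], y∈[9,12] → 7·3 = 21.
|Q∩R|: x∈[1,9], y∈[9,12] → 8·3 = 24.
|P∩Q∩R| = 12.
|P ∪ Q ∪ R| = 198 − 85 + 12 = 125.00.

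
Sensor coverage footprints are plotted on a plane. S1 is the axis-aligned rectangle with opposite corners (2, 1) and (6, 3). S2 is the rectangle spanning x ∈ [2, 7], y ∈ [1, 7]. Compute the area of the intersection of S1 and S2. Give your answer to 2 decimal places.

8.00

|S1∩S2|: x∈[2,6], y∈[1,3] → 4·2 = 8.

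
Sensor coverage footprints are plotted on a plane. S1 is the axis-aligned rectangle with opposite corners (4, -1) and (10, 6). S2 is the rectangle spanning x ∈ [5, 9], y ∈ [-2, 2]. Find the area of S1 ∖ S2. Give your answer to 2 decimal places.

30.00

|S1∩S2|: x∈[5,9], y∈[-1,2] → 4·3 = 12.
|S1| = 42.
|S1 ∖ S2| = |S1| − |S1∩S2| = 42 − 12 = 30.00.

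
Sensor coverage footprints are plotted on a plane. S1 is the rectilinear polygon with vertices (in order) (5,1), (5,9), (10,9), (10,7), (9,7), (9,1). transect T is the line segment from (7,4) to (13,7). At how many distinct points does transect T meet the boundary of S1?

1

The segment meets the boundary at (9,5).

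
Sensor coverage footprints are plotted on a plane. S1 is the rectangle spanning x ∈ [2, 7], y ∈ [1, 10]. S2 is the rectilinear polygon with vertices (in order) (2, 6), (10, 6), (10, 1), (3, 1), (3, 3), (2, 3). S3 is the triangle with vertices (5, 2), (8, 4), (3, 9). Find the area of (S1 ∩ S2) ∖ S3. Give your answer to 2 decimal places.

|S1 ∩ S2| = 23.
|(S1 ∩ S2) ∩ S3| = 8.4524.
|(S1 ∩ S2) ∖ S3| = 23 − 8.4524 = 14.55.

14.55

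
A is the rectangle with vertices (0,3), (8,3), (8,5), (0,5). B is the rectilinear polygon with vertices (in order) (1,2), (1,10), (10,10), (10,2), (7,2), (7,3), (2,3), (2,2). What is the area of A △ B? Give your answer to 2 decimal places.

55.00

|A| = 16, |B| = 67, |A∩B| = 14.
|A △ B| = |A| + |B| − 2·|A∩B| = 16 + 67 − 28 = 55.00.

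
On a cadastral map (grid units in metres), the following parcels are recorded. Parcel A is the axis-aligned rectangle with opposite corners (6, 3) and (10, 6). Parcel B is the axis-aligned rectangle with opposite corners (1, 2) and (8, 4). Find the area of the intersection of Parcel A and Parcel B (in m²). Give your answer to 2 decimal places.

|Parcel A∩Parcel B|: x∈[6,8], y∈[3,4] → 2·1 = 2.

2.00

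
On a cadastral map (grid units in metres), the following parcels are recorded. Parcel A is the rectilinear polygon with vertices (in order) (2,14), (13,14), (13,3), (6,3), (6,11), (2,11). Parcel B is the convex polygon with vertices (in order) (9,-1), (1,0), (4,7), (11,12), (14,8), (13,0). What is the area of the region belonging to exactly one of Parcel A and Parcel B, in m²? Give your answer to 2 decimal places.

95.19

|Parcel A| = 89, |Parcel B| = 109, |Parcel A∩Parcel B| = 51.4048.
|Parcel A △ Parcel B| = |Parcel A| + |Parcel B| − 2·|Parcel A∩Parcel B| = 89 + 109 − 102.8095 = 95.19.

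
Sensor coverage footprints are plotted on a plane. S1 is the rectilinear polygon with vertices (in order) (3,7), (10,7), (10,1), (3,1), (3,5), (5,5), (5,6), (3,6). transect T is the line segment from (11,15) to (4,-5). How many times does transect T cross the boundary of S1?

The segment meets the boundary at (6.1,1), (8.2,7).

2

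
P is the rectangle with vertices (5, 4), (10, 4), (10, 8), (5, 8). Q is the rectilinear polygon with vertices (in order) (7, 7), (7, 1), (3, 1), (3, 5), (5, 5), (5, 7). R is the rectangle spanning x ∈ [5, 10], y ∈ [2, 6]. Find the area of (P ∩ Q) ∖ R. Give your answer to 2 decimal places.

|P ∩ Q| = 6.
|(P ∩ Q) ∩ R| = 4.
|(P ∩ Q) ∖ R| = 6 − 4 = 2.00.

2.00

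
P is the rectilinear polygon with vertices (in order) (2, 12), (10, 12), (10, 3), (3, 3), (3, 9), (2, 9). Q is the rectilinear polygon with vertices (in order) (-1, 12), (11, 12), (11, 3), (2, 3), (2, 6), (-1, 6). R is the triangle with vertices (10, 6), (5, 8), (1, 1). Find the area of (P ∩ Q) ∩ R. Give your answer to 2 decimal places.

18.40

The region (P ∩ Q) ∩ R is the polygon with vertices (3,3), (3,4.5), (5,8), (10,6), (4.6,3).
By the shoelace formula its area is 18.40.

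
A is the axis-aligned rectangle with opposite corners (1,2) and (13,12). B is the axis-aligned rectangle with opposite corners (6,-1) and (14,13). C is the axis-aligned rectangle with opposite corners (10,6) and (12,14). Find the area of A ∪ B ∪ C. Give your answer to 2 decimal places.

By inclusion–exclusion:
Individual areas: |A| = 120, |B| = 112, |C| = 16.
|A∩B|: x∈[6,13], y∈[2,12] → 7·10 = 70.
|A∩C|: x∈[10,12], y∈[6,12] → 2·6 = 12.
|B∩C|: x∈[10,12], y∈[6,13] → 2·7 = 14.
|A∩B∩C| = 12.
|A ∪ B ∪ C| = 248 − 96 + 12 = 164.00.

164.00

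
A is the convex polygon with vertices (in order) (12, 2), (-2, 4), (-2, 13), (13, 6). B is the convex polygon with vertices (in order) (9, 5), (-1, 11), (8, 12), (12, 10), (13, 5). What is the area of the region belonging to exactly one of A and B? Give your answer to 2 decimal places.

96.46

|A| = 96.5, |B| = 55, |A∩B| = 27.519.
|A △ B| = |A| + |B| − 2·|A∩B| = 96.5 + 55 − 55.038 = 96.46.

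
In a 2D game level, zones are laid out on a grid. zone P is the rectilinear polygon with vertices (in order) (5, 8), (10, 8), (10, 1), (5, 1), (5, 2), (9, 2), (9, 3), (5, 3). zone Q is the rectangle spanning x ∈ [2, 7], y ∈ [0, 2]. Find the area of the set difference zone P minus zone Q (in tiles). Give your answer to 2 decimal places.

29.00

|zone P| = 31, |zone P∩zone Q| = 2.
|zone P ∖ zone Q| = |zone P| − |zone P∩zone Q| = 31 − 2 = 29.00.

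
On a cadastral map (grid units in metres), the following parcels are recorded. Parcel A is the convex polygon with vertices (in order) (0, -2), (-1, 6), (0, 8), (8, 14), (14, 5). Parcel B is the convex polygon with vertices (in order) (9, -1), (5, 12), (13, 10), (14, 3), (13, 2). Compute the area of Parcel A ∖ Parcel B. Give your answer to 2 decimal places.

|Parcel A| = 129, |Parcel A∩Parcel B| = 46.3463.
|Parcel A ∖ Parcel B| = |Parcel A| − |Parcel A∩Parcel B| = 129 − 46.3463 = 82.65.

82.65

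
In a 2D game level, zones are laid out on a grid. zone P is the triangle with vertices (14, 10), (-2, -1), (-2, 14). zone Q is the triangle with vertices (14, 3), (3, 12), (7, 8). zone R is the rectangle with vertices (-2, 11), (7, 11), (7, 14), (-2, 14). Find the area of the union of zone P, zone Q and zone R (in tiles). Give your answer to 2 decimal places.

By inclusion–exclusion:
Individual areas: |zone P| = 120, |zone Q| = 4, |zone R| = 27.
|zone P∩zone Q| = 2.794.
|zone P∩zone R| = 16.875.
|zone Q∩zone R| = 0.1111.
|zone P∩zone Q∩zone R| = 0.1111.
|zone P ∪ zone Q ∪ zone R| = 151 − 19.7801 + 0.1111 = 131.33.

131.33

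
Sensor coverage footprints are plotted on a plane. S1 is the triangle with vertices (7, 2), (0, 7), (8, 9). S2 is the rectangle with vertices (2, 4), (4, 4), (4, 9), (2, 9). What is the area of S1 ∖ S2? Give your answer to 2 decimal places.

21.21

|S1| = 27, |S1∩S2| = 5.7857.
|S1 ∖ S2| = |S1| − |S1∩S2| = 27 − 5.7857 = 21.21.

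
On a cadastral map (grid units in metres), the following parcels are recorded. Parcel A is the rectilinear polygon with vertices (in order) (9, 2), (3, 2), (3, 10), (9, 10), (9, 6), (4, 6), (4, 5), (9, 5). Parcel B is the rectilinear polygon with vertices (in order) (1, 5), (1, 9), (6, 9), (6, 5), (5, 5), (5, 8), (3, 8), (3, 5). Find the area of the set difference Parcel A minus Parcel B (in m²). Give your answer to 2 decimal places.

38.00

|Parcel A| = 43, |Parcel A∩Parcel B| = 5.
|Parcel A ∖ Parcel B| = |Parcel A| − |Parcel A∩Parcel B| = 43 − 5 = 38.00.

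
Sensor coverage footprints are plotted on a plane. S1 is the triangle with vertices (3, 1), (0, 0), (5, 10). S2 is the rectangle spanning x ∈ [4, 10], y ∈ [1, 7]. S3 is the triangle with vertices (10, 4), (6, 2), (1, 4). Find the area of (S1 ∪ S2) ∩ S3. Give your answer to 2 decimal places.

|S1 ∪ S2| = 48.25.
|(S1 ∪ S2) ∩ S3| = 8.34.

8.34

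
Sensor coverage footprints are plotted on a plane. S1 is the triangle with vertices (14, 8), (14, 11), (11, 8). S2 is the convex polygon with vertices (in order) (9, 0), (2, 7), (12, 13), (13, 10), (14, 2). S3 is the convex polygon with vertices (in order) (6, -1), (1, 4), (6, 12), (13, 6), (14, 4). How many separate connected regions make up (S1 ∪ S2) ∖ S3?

3

(S1 ∪ S2) ∖ S3 splits into 3 disjoint pieces (area 21.6029, area 7.1912, area 0.6031).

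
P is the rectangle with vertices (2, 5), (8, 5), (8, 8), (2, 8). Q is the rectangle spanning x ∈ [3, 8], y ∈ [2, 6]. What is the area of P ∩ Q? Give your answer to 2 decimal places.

|P∩Q|: x∈[3,8], y∈[5,6] → 5·1 = 5.

5.00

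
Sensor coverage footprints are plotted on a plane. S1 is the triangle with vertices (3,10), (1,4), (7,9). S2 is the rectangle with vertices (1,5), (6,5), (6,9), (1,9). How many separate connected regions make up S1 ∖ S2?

S1 ∖ S2 splits into 2 disjoint pieces (area 2.5833, area 0.4333).

2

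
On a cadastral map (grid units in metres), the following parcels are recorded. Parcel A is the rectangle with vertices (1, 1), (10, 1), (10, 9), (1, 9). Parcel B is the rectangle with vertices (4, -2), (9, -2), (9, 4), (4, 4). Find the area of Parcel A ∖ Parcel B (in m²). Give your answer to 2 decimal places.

57.00

|Parcel A∩Parcel B|: x∈[4,9], y∈[1,4] → 5·3 = 15.
|Parcel A| = 72.
|Parcel A ∖ Parcel B| = |Parcel A| − |Parcel A∩Parcel B| = 72 − 15 = 57.00.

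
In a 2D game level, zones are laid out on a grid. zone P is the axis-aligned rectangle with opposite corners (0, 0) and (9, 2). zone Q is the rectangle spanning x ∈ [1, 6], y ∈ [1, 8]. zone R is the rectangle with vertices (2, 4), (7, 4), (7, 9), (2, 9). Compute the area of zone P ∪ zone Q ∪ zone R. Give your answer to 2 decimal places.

By inclusion–exclusion:
Individual areas: |zone P| = 18, |zone Q| = 35, |zone R| = 25.
|zone P∩zone Q|: x∈[1,6], y∈[1,2] → 5·1 = 5.
|zone P∩zone R| = 0 (no overlap).
|zone Q∩zone R|: x∈[2,6], y∈[4,8] → 4·4 = 16.
|zone P∩zone Q∩zone R| = 0.
|zone P ∪ zone Q ∪ zone R| = 78 − 21 + 0 = 57.00.

57.00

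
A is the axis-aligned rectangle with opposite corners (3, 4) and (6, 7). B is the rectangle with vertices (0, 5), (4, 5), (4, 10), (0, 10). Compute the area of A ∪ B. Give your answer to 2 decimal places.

27.00

By inclusion–exclusion:
Individual areas: |A| = 9, |B| = 20.
|A∩B|: x∈[3,4], y∈[5,7] → 1·2 = 2.
|A ∪ B| = 29 − 2 = 27.00.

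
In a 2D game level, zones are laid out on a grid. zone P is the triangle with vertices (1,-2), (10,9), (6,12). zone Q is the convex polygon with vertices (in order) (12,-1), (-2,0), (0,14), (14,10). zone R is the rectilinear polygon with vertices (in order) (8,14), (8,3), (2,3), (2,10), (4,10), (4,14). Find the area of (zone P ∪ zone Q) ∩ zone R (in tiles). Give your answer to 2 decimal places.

The region (zone P ∪ zone Q) ∩ zone R is the polygon with vertices (8,11.714), (8,3), (2,3), (2,10), (4,10), (4,12.857).
By the shoelace formula its area is 51.14.

51.14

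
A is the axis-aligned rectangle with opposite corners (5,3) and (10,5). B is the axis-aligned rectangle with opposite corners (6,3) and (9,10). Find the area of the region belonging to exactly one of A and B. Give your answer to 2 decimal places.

|A∩B|: x∈[6,9], y∈[3,5] → 3·2 = 6.
|A △ B| = |A| + |B| − 2·|A∩B| = 10 + 21 − 12 = 19.00.

19.00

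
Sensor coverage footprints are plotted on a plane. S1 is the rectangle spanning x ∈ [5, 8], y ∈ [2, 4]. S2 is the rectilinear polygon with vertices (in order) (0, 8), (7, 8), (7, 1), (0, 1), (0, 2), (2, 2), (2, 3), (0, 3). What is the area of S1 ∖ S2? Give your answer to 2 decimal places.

2.00

|S1| = 6, |S1∩S2| = 4.
|S1 ∖ S2| = |S1| − |S1∩S2| = 6 − 4 = 2.00.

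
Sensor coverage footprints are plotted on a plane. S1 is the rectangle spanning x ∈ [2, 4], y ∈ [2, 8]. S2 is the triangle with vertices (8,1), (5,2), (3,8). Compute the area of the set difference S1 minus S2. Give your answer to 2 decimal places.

11.20

|S1| = 12, |S1∩S2| = 0.8.
|S1 ∖ S2| = |S1| − |S1∩S2| = 12 − 0.8 = 11.20.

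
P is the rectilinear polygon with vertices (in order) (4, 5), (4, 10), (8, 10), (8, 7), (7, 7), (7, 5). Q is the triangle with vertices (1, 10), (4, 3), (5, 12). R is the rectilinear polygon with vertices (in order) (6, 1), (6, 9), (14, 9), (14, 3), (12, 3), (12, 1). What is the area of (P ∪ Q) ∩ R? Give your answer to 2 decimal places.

6.00

The region (P ∪ Q) ∩ R is the polygon with vertices (8,7), (7,7), (7,5), (6,5), (6,9), (8,9).
By the shoelace formula its area is 6.00.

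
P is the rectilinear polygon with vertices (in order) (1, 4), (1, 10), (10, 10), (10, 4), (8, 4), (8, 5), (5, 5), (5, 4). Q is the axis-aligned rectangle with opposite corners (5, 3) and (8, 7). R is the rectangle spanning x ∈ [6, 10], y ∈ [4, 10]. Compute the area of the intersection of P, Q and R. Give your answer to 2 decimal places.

4.00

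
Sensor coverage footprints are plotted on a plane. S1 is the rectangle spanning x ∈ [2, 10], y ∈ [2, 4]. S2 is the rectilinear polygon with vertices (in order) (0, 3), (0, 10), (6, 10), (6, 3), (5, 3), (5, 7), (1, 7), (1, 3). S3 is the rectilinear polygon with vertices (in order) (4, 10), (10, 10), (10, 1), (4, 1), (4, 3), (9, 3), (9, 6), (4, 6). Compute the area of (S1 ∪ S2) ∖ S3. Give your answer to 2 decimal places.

|S1 ∪ S2| = 41.
|(S1 ∪ S2) ∩ S3| = 14.
|(S1 ∪ S2) ∖ S3| = 41 − 14 = 27.00.

27.00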